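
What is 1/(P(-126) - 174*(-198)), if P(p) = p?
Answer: 1/34326 ≈ 2.9132e-5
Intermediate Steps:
1/(P(-126) - 174*(-198)) = 1/(-126 - 174*(-198)) = 1/(-126 + 34452) = 1/34326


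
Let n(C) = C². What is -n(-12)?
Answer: -144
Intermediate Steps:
-n(-12) = -1*(-12)² = -1*144 = -144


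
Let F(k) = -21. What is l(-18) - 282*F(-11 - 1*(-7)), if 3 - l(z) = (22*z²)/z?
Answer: 6321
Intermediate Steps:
l(z) = 3 - 22*z (l(z) = 3 - 22*z²/z = 3 - 22*z)
l(-18) - 282*F(-11 - 1*(-7)) = (3 - 22*(-18)) - 282*(-21) = (3 + 396) + 5922 = 399 + 5922 = 6321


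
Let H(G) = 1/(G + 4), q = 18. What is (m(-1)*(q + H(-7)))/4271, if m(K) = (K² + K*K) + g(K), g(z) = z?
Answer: 53/12813 ≈ 0.0041364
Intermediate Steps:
H(G) = 1/(4 + G)
m(K) = K + 2*K² (m(K) = (K² + K*K) + K = (K² + K²) + K = 2*K² + K = K + 2*K²)
(m(-1)*(q + H(-7)))/4271 = ((-(1 + 2*(-1)))*(18 + 1/(4 - 7)))/4271 = ((-(1 - 2))*(18 + 1/(-3)))*(1/4271) = ((-1*(-1))*(18 - ⅓))*(1/4271) = (1*(53/3))*(1/4271) = (53/3)*(1/4271) = 53/12813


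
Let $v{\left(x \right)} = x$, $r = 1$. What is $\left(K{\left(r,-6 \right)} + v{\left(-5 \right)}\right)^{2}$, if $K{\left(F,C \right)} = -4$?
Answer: $81$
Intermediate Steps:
$\left(K{\left(r,-6 \right)} + v{\left(-5 \right)}\right)^{2} = \left(-4 - 5\right)^{2} = \left(-9\right)^{2} = 81$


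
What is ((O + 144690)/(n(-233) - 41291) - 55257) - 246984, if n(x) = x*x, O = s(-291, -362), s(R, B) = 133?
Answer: -3928383695/12998 ≈ -3.0223e+5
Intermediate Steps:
O = 133
n(x) = x²
((O + 144690)/(n(-233) - 41291) - 55257) - 246984 = ((133 + 144690)/((-233)² - 41291) - 55257) - 246984 = (144823/(54289 - 41291) - 55257) - 246984 = (144823/12998 - 55257) - 246984 = -718085663/12998 - 246984 = -3928383695/12998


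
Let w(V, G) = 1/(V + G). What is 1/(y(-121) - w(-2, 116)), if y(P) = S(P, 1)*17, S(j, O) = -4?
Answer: -114/7753 ≈ -0.014704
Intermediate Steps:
w(V, G) = 1/(G + V)
y(P) = -68 (y(P) = -4*17 = -68)
1/(y(-121) - w(-2, 116)) = 1/(-68 - 1/(116 - 2)) = 1/(-68 - 1/114) = 1/(-7753/114) = -114/7753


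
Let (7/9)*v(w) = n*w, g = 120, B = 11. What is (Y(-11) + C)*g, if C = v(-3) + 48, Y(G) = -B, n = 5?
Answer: 14880/7 ≈ 2125.7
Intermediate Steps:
Y(G) = -11 (Y(G) = -1*11 = -11)
v(w) = 45*w/7 (v(w) = 9*(5*w)/7 = 45*w/7)
C = 201/7 (C = (45/7)*(-3) + 48 = -135/7 + 48 = 201/7 ≈ 28.714)
(Y(-11) + C)*g = (-11 + 201/7)*120 = (124/7)*120 = 14880/7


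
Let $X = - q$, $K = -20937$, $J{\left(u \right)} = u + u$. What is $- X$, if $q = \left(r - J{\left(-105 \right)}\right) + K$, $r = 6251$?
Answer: $-14476$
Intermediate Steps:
$J{\left(u \right)} = 2 u$
$q = -14476$ ($q = \left(6251 - 2 \left(-105\right)\right) - 20937 = \left(6251 - -210\right) - 20937 = \left(6251 + 210\right) - 20937 = 6461 - 20937 = -14476$)
$X = 14476$ ($X = \left(-1\right) \left(-14476\right) = 14476$)
$- X = \left(-1\right) 14476 = -14476$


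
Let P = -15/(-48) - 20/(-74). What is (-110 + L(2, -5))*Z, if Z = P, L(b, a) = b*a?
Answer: -5175/74 ≈ -69.932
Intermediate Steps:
L(b, a) = a*b
P = 345/592 (P = -15*(-1/48) - 20*(-1/74) = 5/16 + 10/37 = 345/592 ≈ 0.58277)
Z = 345/592 ≈ 0.58277
(-110 + L(2, -5))*Z = (-110 - 5*2)*(345/592) = (-110 - 10)*(345/592) = -120*345/592 = -5175/74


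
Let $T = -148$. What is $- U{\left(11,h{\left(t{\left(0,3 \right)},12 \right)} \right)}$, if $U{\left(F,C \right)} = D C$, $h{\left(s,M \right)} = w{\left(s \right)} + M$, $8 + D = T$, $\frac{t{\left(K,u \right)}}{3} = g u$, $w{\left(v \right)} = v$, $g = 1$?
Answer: $3276$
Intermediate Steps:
$t{\left(K,u \right)} = 3 u$ ($t{\left(K,u \right)} = 3 \cdot 1 u = 3 u$)
$D = -156$ ($D = -8 - 148 = -156$)
$h{\left(s,M \right)} = M + s$ ($h{\left(s,M \right)} = s + M = M + s$)
$U{\left(F,C \right)} = - 156 C$
$- U{\left(11,h{\left(t{\left(0,3 \right)},12 \right)} \right)} = - \left(-156\right) \left(12 + 3 \cdot 3\right) = - \left(-156\right) \left(12 + 9\right) = - \left(-156\right) 21 = \left(-1\right) \left(-3276\right) = 3276$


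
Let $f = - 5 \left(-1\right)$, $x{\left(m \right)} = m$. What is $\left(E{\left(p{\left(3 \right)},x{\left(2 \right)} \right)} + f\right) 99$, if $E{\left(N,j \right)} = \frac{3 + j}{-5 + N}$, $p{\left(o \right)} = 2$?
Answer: $330$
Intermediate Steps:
$E{\left(N,j \right)} = \frac{3 + j}{-5 + N}$
$f = 5$ ($f = \left(-1\right) \left(-5\right) = 5$)
$\left(E{\left(p{\left(3 \right)},x{\left(2 \right)} \right)} + f\right) 99 = \left(\frac{3 + 2}{-5 + 2} + 5\right) 99 = \left(\frac{1}{-3} \cdot 5 + 5\right) 99 = \left(\left(- \frac{1}{3}\right) 5 + 5\right) 99 = \left(- \frac{5}{3} + 5\right) 99 = \frac{10}{3} \cdot 99 = 330$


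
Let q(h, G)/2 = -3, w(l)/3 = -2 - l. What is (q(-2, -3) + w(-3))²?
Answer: 9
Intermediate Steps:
w(l) = -6 - 3*l (w(l) = 3*(-2 - l) = -6 - 3*l)
q(h, G) = -6 (q(h, G) = 2*(-3) = -6)
(q(-2, -3) + w(-3))² = (-6 + (-6 - 3*(-3)))² = (-6 + (-6 + 9))² = (-6 + 3)² = (-3)² = 9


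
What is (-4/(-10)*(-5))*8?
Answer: -16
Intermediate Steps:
(-4/(-10)*(-5))*8 = (-4*(-1/10)*(-5))*8 = ((2/5)*(-5))*8 = -2*8 = -16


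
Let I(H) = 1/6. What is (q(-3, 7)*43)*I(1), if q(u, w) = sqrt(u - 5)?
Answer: 43*I*sqrt(2)/3 ≈ 20.27*I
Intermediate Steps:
q(u, w) = sqrt(-5 + u)
I(H) = 1/6
(q(-3, 7)*43)*I(1) = (sqrt(-5 - 3)*43)*(1/6) = (sqrt(-8)*43)*(1/6) = ((2*I*sqrt(2))*43)*(1/6) = (86*I*sqrt(2))*(1/6) = 43*I*sqrt(2)/3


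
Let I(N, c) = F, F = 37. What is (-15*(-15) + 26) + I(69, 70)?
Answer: 288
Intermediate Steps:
I(N, c) = 37
(-15*(-15) + 26) + I(69, 70) = (-15*(-15) + 26) + 37 = (225 + 26) + 37 = 251 + 37 = 288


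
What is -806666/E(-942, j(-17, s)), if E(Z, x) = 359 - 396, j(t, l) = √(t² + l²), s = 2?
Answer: 806666/37 ≈ 21802.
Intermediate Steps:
j(t, l) = √(l² + t²)
E(Z, x) = -37
-806666/E(-942, j(-17, s)) = -806666/(-37) = -806666*(-1/37) = 806666/37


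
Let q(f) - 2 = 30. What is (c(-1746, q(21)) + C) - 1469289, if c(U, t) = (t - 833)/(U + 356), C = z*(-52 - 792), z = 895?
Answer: -3092289109/1390 ≈ -2.2247e+6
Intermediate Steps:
q(f) = 32 (q(f) = 2 + 30 = 32)
C = -755380 (C = 895*(-52 - 792) = 895*(-844) = -755380)
c(U, t) = (-833 + t)/(356 + U)
(c(-1746, q(21)) + C) - 1469289 = ((-833 + 32)/(356 - 1746) - 755380) - 1469289 = (-801/(-1390) - 755380) - 1469289 = (-1/1390*(-801) - 755380) - 1469289 = (801/1390 - 755380) - 1469289 = -1049977399/1390 - 1469289 = -3092289109/1390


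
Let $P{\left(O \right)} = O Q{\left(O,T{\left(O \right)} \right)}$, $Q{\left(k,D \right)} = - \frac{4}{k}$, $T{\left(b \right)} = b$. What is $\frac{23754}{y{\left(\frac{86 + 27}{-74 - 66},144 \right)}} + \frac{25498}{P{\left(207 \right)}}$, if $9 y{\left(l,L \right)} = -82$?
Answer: $- \frac{736495}{82} \approx -8981.6$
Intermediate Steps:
$y{\left(l,L \right)} = - \frac{82}{9}$ ($y{\left(l,L \right)} = \frac{1}{9} \left(-82\right) = - \frac{82}{9}$)
$P{\left(O \right)} = -4$ ($P{\left(O \right)} = O \left(- \frac{4}{O}\right) = -4$)
$\frac{23754}{y{\left(\frac{86 + 27}{-74 - 66},144 \right)}} + \frac{25498}{P{\left(207 \right)}} = \frac{23754}{- \frac{82}{9}} + \frac{25498}{-4} = 23754 \left(- \frac{9}{82}\right) + 25498 \left(- \frac{1}{4}\right) = - \frac{106893}{41} - \frac{12749}{2} = - \frac{736495}{82}$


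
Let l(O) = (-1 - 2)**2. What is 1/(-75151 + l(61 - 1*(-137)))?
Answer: -1/75142 ≈ -1.3308e-5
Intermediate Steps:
l(O) = 9 (l(O) = (-3)**2 = 9)
1/(-75151 + l(61 - 1*(-137))) = 1/(-75151 + 9) = 1/(-75142) = -1/75142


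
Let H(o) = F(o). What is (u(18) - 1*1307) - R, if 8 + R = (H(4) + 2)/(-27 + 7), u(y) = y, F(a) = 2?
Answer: -6404/5 ≈ -1280.8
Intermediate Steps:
H(o) = 2
R = -41/5 (R = -8 + (2 + 2)/(-27 + 7) = -8 + 4/(-20) = -8 + 4*(-1/20) = -8 - ⅕ = -41/5 ≈ -8.2000)
(u(18) - 1*1307) - R = (18 - 1*1307) - 1*(-41/5) = (18 - 1307) + 41/5 = -1289 + 41/5 = -6404/5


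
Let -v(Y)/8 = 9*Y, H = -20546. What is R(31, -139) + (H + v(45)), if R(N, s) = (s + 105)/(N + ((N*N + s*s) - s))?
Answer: -243235653/10226 ≈ -23786.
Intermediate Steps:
v(Y) = -72*Y
R(N, s) = (105 + s)/(N + N**2 + s**2 - s) (R(N, s) = (105 + s)/(N + ((N**2 + s**2) - s)) = (105 + s)/(N + (N**2 + s**2 - s)) = (105 + s)/(N + N**2 + s**2 - s))
R(31, -139) + (H + v(45)) = (105 - 139)/(31 + 31**2 + (-139)**2 - 1*(-139)) + (-20546 - 72*45) = -34/(31 + 961 + 19321 + 139) + (-20546 - 3240) = -34/20452 - 23786 = (1/20452)*(-34) - 23786 = -17/10226 - 23786 = -243235653/10226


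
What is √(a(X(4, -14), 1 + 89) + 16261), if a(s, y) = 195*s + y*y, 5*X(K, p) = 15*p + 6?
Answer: √16405 ≈ 128.08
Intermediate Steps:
X(K, p) = 6/5 + 3*p (X(K, p) = (15*p + 6)/5 = (6 + 15*p)/5 = 6/5 + 3*p)
a(s, y) = y² + 195*s (a(s, y) = 195*s + y² = y² + 195*s)
√(a(X(4, -14), 1 + 89) + 16261) = √(((1 + 89)² + 195*(6/5 + 3*(-14))) + 16261) = √((90² + 195*(6/5 - 42)) + 16261) = √((8100 + 195*(-204/5)) + 16261) = √((8100 - 7956) + 16261) = √(144 + 16261) = √16405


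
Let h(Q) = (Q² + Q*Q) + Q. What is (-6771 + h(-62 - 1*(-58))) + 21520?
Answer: 14777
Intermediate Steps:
h(Q) = Q + 2*Q² (h(Q) = (Q² + Q²) + Q = 2*Q² + Q = Q + 2*Q²)
(-6771 + h(-62 - 1*(-58))) + 21520 = (-6771 + (-62 - 1*(-58))*(1 + 2*(-62 - 1*(-58)))) + 21520 = (-6771 + (-62 + 58)*(1 + 2*(-62 + 58))) + 21520 = (-6771 - 4*(1 + 2*(-4))) + 21520 = (-6771 - 4*(1 - 8)) + 21520 = (-6771 - 4*(-7)) + 21520 = (-6771 + 28) + 21520 = -6743 + 21520 = 14777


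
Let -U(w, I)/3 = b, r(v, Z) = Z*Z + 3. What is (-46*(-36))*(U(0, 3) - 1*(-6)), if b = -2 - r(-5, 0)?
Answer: 34776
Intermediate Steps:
r(v, Z) = 3 + Z² (r(v, Z) = Z² + 3 = 3 + Z²)
b = -5 (b = -2 - (3 + 0²) = -2 - (3 + 0) = -2 - 1*3 = -2 - 3 = -5)
U(w, I) = 15 (U(w, I) = -3*(-5) = 15)
(-46*(-36))*(U(0, 3) - 1*(-6)) = (-46*(-36))*(15 - 1*(-6)) = 1656*(15 + 6) = 1656*21 = 34776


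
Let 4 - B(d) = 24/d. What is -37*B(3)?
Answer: 148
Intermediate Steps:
B(d) = 4 - 24/d
-37*B(3) = -37*(4 - 24/3) = -37*(4 - 24*⅓) = -37*(4 - 8) = -37*(-4) = 148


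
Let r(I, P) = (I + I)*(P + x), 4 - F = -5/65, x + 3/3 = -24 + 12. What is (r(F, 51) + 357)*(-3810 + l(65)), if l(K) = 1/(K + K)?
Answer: -4293747031/1690 ≈ -2.5407e+6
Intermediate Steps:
x = -13 (x = -1 + (-24 + 12) = -1 - 12 = -13)
l(K) = 1/(2*K)
F = 53/13 (F = 4 - (-5)/65 = 4 - 1*(-1/13) = 4 + 1/13 = 53/13 ≈ 4.0769)
r(I, P) = 2*I*(-13 + P) (r(I, P) = (I + I)*(P - 13) = (2*I)*(-13 + P) = 2*I*(-13 + P))
(r(F, 51) + 357)*(-3810 + l(65)) = (2*(53/13)*(-13 + 51) + 357)*(-3810 + (½)/65) = (2*(53/13)*38 + 357)*(-3810 + (½)*(1/65)) = (4028/13 + 357)*(-3810 + 1/130) = (8669/13)*(-495299/130) = -4293747031/1690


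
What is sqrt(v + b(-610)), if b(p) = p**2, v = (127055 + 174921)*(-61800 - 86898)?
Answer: 2*I*sqrt(11225713787) ≈ 2.119e+5*I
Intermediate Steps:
v = -44903227248 (v = 301976*(-148698) = -44903227248)
sqrt(v + b(-610)) = sqrt(-44903227248 + (-610)**2) = sqrt(-44903227248 + 372100) = sqrt(-44902855148) = 2*I*sqrt(11225713787)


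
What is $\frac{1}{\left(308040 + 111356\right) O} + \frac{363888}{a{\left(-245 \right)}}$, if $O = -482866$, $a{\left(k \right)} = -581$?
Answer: $- \frac{10527387391569107}{16808501721688} \approx -626.31$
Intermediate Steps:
$\frac{1}{\left(308040 + 111356\right) O} + \frac{363888}{a{\left(-245 \right)}} = \frac{1}{\left(308040 + 111356\right) \left(-482866\right)} + \frac{363888}{-581} = \frac{1}{419396} \left(- \frac{1}{482866}\right) + 363888 \left(- \frac{1}{581}\right) = \frac{1}{419396} \left(- \frac{1}{482866}\right) - \frac{51984}{83} = - \frac{1}{202512068936} - \frac{51984}{83} = - \frac{10527387391569107}{16808501721688}$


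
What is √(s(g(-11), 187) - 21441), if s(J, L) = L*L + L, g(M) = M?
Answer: √13715 ≈ 117.11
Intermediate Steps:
s(J, L) = L + L² (s(J, L) = L² + L = L + L²)
√(s(g(-11), 187) - 21441) = √(187*(1 + 187) - 21441) = √(187*188 - 21441) = √(35156 - 21441) = √13715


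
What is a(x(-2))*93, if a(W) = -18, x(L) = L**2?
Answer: -1674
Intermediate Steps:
a(x(-2))*93 = -18*93 = -1674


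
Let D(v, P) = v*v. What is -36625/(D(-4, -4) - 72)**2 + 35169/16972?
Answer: -127827379/13306048 ≈ -9.6067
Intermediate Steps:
D(v, P) = v**2
-36625/(D(-4, -4) - 72)**2 + 35169/16972 = -36625/((-4)**2 - 72)**2 + 35169/16972 = -36625/(16 - 72)**2 + 35169*(1/16972) = -36625/((-56)**2) + 35169/16972 = -36625/3136 + 35169/16972 = -127827379/13306048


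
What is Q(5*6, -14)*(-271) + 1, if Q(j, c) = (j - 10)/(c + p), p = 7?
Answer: 5427/7 ≈ 775.29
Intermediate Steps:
Q(j, c) = (-10 + j)/(7 + c) (Q(j, c) = (j - 10)/(c + 7) = (-10 + j)/(7 + c))
Q(5*6, -14)*(-271) + 1 = ((-10 + 5*6)/(7 - 14))*(-271) + 1 = ((-10 + 30)/(-7))*(-271) + 1 = -1/7*20*(-271) + 1 = -20/7*(-271) + 1 = 5420/7 + 1 = 5427/7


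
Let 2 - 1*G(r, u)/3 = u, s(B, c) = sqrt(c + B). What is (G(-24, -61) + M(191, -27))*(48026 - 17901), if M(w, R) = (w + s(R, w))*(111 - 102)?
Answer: 57478500 + 542250*sqrt(41) ≈ 6.0951e+7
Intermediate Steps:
s(B, c) = sqrt(B + c)
G(r, u) = 6 - 3*u
M(w, R) = 9*w + 9*sqrt(R + w) (M(w, R) = (w + sqrt(R + w))*(111 - 102) = (w + sqrt(R + w))*9 = 9*w + 9*sqrt(R + w))
(G(-24, -61) + M(191, -27))*(48026 - 17901) = ((6 - 3*(-61)) + (9*191 + 9*sqrt(-27 + 191)))*(48026 - 17901) = ((6 + 183) + (1719 + 9*sqrt(164)))*30125 = (189 + (1719 + 9*(2*sqrt(41))))*30125 = (189 + (1719 + 18*sqrt(41)))*30125 = (1908 + 18*sqrt(41))*30125 = 57478500 + 542250*sqrt(41)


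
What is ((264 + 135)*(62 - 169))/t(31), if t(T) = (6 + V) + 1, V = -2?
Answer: -42693/5 ≈ -8538.6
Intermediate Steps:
t(T) = 5 (t(T) = (6 - 2) + 1 = 4 + 1 = 5)
((264 + 135)*(62 - 169))/t(31) = ((264 + 135)*(62 - 169))/5 = (399*(-107))*(⅕) = -42693*⅕ = -42693/5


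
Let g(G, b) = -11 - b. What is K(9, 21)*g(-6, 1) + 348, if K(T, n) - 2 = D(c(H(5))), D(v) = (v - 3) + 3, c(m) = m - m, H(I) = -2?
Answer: 324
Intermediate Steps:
c(m) = 0
D(v) = v (D(v) = (-3 + v) + 3 = v)
K(T, n) = 2 (K(T, n) = 2 + 0 = 2)
K(9, 21)*g(-6, 1) + 348 = 2*(-11 - 1*1) + 348 = 2*(-11 - 1) + 348 = 2*(-12) + 348 = -24 + 348 = 324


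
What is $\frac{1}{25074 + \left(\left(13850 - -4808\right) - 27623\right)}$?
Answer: $\frac{1}{16109} \approx 6.2077 \cdot 10^{-5}$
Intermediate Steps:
$\frac{1}{25074 + \left(\left(13850 - -4808\right) - 27623\right)} = \frac{1}{25074 + \left(\left(13850 + 4808\right) - 27623\right)} = \frac{1}{25074 + \left(18658 - 27623\right)} = \frac{1}{25074 - 8965} = \frac{1}{16109}$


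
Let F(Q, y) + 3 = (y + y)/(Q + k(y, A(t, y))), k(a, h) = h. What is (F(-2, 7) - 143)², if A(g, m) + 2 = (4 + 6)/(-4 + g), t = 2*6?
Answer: 2762244/121 ≈ 22828.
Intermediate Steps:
t = 12
A(g, m) = -2 + 10/(-4 + g) (A(g, m) = -2 + (4 + 6)/(-4 + g) = -2 + 10/(-4 + g))
F(Q, y) = -3 + 2*y/(-¾ + Q) (F(Q, y) = -3 + (y + y)/(Q + 2*(9 - 1*12)/(-4 + 12)) = -3 + (2*y)/(Q + 2*(9 - 12)/8) = -3 + (2*y)/(Q + 2*(⅛)*(-3)) = -3 + (2*y)/(Q - ¾) = -3 + (2*y)/(-¾ + Q) = -3 + 2*y/(-¾ + Q))
(F(-2, 7) - 143)² = ((9 - 12*(-2) + 8*7)/(-3 + 4*(-2)) - 143)² = ((9 + 24 + 56)/(-3 - 8) - 143)² = (89/(-11) - 143)² = (-1/11*89 - 143)² = (-89/11 - 143)² = (-1662/11)² = 2762244/121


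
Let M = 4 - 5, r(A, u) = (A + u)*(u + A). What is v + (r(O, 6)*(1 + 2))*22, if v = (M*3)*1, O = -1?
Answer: 1647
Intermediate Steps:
r(A, u) = (A + u)² (r(A, u) = (A + u)*(A + u) = (A + u)²)
M = -1
v = -3 (v = -1*3*1 = -3*1 = -3)
v + (r(O, 6)*(1 + 2))*22 = -3 + ((-1 + 6)²*(1 + 2))*22 = -3 + (5²*3)*22 = -3 + (25*3)*22 = -3 + 75*22 = -3 + 1650 = 1647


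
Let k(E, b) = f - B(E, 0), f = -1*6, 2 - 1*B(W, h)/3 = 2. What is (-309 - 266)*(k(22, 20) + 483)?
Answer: -274275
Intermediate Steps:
B(W, h) = 0 (B(W, h) = 6 - 3*2 = 6 - 6 = 0)
f = -6
k(E, b) = -6 (k(E, b) = -6 - 1*0 = -6 + 0 = -6)
(-309 - 266)*(k(22, 20) + 483) = (-309 - 266)*(-6 + 483) = -575*477 = -274275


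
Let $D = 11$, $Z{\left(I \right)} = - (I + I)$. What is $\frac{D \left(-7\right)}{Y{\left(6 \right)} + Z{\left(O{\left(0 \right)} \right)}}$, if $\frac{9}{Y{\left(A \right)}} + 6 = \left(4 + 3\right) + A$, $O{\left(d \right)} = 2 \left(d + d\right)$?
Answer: $- \frac{539}{9} \approx -59.889$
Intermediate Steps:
$O{\left(d \right)} = 4 d$ ($O{\left(d \right)} = 2 \cdot 2 d = 4 d$)
$Z{\left(I \right)} = - 2 I$
$Y{\left(A \right)} = \frac{9}{1 + A}$ ($Y{\left(A \right)} = \frac{9}{-6 + \left(\left(4 + 3\right) + A\right)} = \frac{9}{-6 + \left(7 + A\right)} = \frac{9}{1 + A}$)
$\frac{D \left(-7\right)}{Y{\left(6 \right)} + Z{\left(O{\left(0 \right)} \right)}} = \frac{11 \left(-7\right)}{\frac{9}{1 + 6} - 2 \cdot 4 \cdot 0} = - \frac{77}{\frac{9}{7} - 0} = - \frac{77}{9 \cdot \frac{1}{7} + 0} = - \frac{77}{\frac{9}{7} + 0} = - \frac{77}{\frac{9}{7}} = \left(-77\right) \frac{7}{9} = - \frac{539}{9}$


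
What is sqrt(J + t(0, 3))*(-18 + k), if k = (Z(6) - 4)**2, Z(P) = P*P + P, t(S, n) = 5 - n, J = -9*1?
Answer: 1426*I*sqrt(7) ≈ 3772.8*I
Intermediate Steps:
J = -9
Z(P) = P + P**2 (Z(P) = P**2 + P = P + P**2)
k = 1444 (k = (6*(1 + 6) - 4)**2 = (6*7 - 4)**2 = (42 - 4)**2 = 38**2 = 1444)
sqrt(J + t(0, 3))*(-18 + k) = sqrt(-9 + (5 - 1*3))*(-18 + 1444) = sqrt(-9 + (5 - 3))*1426 = sqrt(-9 + 2)*1426 = sqrt(-7)*1426 = (I*sqrt(7))*1426 = 1426*I*sqrt(7)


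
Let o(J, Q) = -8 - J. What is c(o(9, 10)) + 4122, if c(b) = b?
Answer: 4105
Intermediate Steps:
c(o(9, 10)) + 4122 = (-8 - 1*9) + 4122 = (-8 - 9) + 4122 = -17 + 4122 = 4105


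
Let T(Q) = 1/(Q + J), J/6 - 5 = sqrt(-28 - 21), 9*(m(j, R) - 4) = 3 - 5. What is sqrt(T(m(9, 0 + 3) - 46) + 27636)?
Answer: sqrt(41488604942541 - 32953473*I)/38746 ≈ 166.24 - 6.6021e-5*I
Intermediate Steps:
m(j, R) = 34/9 (m(j, R) = 4 + (3 - 5)/9 = 4 + (1/9)*(-2) = 4 - 2/9 = 34/9)
J = 30 + 42*I (J = 30 + 6*sqrt(-28 - 21) = 30 + 6*sqrt(-49) = 30 + 6*(7*I) = 30 + 42*I ≈ 30.0 + 42.0*I)
T(Q) = 1/(30 + Q + 42*I) (T(Q) = 1/(Q + (30 + 42*I)) = 1/(30 + Q + 42*I))
sqrt(T(m(9, 0 + 3) - 46) + 27636) = sqrt(1/(30 + (34/9 - 46) + 42*I) + 27636) = sqrt(1/(30 - 380/9 + 42*I) + 27636) = sqrt(1/(-110/9 + 42*I) + 27636) = sqrt(81*(-110/9 - 42*I)/154984 + 27636) = sqrt(27636 + 81*(-110/9 - 42*I)/154984)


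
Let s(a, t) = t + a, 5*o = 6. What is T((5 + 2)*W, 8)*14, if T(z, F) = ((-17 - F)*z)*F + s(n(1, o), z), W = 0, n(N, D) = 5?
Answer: 70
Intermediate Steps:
o = 6/5 (o = (⅕)*6 = 6/5 ≈ 1.2000)
s(a, t) = a + t
T(z, F) = 5 + z + F*z*(-17 - F) (T(z, F) = ((-17 - F)*z)*F + (5 + z) = (z*(-17 - F))*F + (5 + z) = F*z*(-17 - F) + (5 + z) = 5 + z + F*z*(-17 - F))
T((5 + 2)*W, 8)*14 = (5 + (5 + 2)*0 - 1*(5 + 2)*0*8² - 17*8*(5 + 2)*0)*14 = (5 + 7*0 - 1*7*0*64 - 17*8*7*0)*14 = (5 + 0 - 1*0*64 - 17*8*0)*14 = (5 + 0 + 0 + 0)*14 = 5*14 = 70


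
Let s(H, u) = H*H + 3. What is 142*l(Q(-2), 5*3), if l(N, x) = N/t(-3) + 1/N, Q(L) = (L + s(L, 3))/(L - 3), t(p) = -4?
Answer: -213/2 ≈ -106.50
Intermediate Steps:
s(H, u) = 3 + H² (s(H, u) = H² + 3 = 3 + H²)
Q(L) = (3 + L + L²)/(-3 + L) (Q(L) = (L + (3 + L²))/(L - 3) = (3 + L + L²)/(-3 + L))
l(N, x) = 1/N - N/4 (l(N, x) = N/(-4) + 1/N = N*(-¼) + 1/N = -N/4 + 1/N = 1/N - N/4)
142*l(Q(-2), 5*3) = 142*(1/((3 - 2 + (-2)²)/(-3 - 2)) - (3 - 2 + (-2)²)/(4*(-3 - 2))) = 142*(1/((3 - 2 + 4)/(-5)) - (3 - 2 + 4)/(4*(-5))) = 142*(1/(-⅕*5) - (-1)*5/20) = 142*(1/(-1) - ¼*(-1)) = 142*(-1 + ¼) = 142*(-¾) = -213/2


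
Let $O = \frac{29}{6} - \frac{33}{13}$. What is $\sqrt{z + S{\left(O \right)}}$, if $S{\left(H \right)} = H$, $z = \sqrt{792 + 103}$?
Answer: $\frac{\sqrt{13962 + 6084 \sqrt{895}}}{78} \approx 5.6755$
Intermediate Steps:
$O = \frac{179}{78}$ ($O = 29 \cdot \frac{1}{6} - \frac{33}{13} = \frac{29}{6} - \frac{33}{13} = \frac{179}{78} \approx 2.2949$)
$z = \sqrt{895} \approx 29.917$
$\sqrt{z + S{\left(O \right)}} = \sqrt{\sqrt{895} + \frac{179}{78}} = \sqrt{\frac{179}{78} + \sqrt{895}}$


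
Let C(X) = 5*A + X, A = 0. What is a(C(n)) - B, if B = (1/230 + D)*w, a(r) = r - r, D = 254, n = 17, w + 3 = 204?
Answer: -11742621/230 ≈ -51055.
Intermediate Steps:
w = 201 (w = -3 + 204 = 201)
C(X) = X (C(X) = 5*0 + X = 0 + X = X)
a(r) = 0
B = 11742621/230 (B = (1/230 + 254)*201 = (58421/230)*201 = 11742621/230 ≈ 51055.)
a(C(n)) - B = 0 - 1*11742621/230 = 0 - 11742621/230 = -11742621/230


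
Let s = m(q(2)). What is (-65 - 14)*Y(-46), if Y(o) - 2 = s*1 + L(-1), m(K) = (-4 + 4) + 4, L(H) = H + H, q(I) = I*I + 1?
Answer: -316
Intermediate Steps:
q(I) = 1 + I² (q(I) = I² + 1 = 1 + I²)
L(H) = 2*H
m(K) = 4 (m(K) = 0 + 4 = 4)
s = 4
Y(o) = 4 (Y(o) = 2 + (4*1 + 2*(-1)) = 2 + (4 - 2) = 2 + 2 = 4)
(-65 - 14)*Y(-46) = (-65 - 14)*4 = -79*4 = -316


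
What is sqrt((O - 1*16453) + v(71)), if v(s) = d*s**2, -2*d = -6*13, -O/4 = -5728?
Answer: 3*sqrt(22562) ≈ 450.62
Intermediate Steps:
O = 22912 (O = -4*(-5728) = 22912)
d = 39 (d = -(-3)*13 = -1/2*(-78) = 39)
v(s) = 39*s**2
sqrt((O - 1*16453) + v(71)) = sqrt((22912 - 1*16453) + 39*71**2) = sqrt((22912 - 16453) + 39*5041) = sqrt(6459 + 196599) = sqrt(203058) = 3*sqrt(22562)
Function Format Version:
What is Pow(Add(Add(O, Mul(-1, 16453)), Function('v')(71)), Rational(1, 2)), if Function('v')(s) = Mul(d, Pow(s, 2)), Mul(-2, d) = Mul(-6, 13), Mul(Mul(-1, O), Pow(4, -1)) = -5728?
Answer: Mul(3, Pow(22562, Rational(1, 2))) ≈ 450.62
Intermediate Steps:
O = 22912 (O = Mul(-4, -5728) = 22912)
d = 39 (d = Mul(Rational(-1, 2), Mul(-6, 13)) = Mul(Rational(-1, 2), -78) = 39)
Function('v')(s) = Mul(39, Pow(s, 2))
Pow(Add(Add(O, Mul(-1, 16453)), Function('v')(71)), Rational(1, 2)) = Pow(Add(Add(22912, Mul(-1, 16453)), Mul(39, Pow(71, 2))), Rational(1, 2)) = Pow(Add(Add(22912, -16453), Mul(39, 5041)), Rational(1, 2)) = Pow(Add(6459, 196599), Rational(1, 2)) = Pow(203058, Rational(1, 2)) = Mul(3, Pow(22562, Rational(1, 2)))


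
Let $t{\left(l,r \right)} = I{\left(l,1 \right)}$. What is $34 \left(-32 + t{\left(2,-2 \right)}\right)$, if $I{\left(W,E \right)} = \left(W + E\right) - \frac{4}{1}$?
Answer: $-1122$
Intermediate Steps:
$I{\left(W,E \right)} = -4 + E + W$ ($I{\left(W,E \right)} = \left(E + W\right) - 4 = -4 + E + W$)
$t{\left(l,r \right)} = -3 + l$ ($t{\left(l,r \right)} = -4 + 1 + l = -3 + l$)
$34 \left(-32 + t{\left(2,-2 \right)}\right) = 34 \left(-32 + \left(-3 + 2\right)\right) = 34 \left(-32 - 1\right) = 34 \left(-33\right) = -1122$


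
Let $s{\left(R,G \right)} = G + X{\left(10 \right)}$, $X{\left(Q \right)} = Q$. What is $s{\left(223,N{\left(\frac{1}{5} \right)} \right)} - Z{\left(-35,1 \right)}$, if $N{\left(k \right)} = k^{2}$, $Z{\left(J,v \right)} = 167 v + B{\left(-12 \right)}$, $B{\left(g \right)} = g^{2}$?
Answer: $- \frac{7524}{25} \approx -300.96$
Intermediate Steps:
$Z{\left(J,v \right)} = 144 + 167 v$ ($Z{\left(J,v \right)} = 167 v + \left(-12\right)^{2} = 167 v + 144 = 144 + 167 v$)
$s{\left(R,G \right)} = 10 + G$ ($s{\left(R,G \right)} = G + 10 = 10 + G$)
$s{\left(223,N{\left(\frac{1}{5} \right)} \right)} - Z{\left(-35,1 \right)} = \left(10 + \left(\frac{1}{5}\right)^{2}\right) - \left(144 + 167 \cdot 1\right) = \left(10 + \left(\frac{1}{5}\right)^{2}\right) - \left(144 + 167\right) = \left(10 + \frac{1}{25}\right) - 311 = \frac{251}{25} - 311 = - \frac{7524}{25}$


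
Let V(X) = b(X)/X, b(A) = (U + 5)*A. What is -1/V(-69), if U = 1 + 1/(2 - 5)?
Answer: -3/17 ≈ -0.17647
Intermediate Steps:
U = ⅔ (U = 1 + 1/(-3) = 1 - ⅓ = ⅔ ≈ 0.66667)
b(A) = 17*A/3 (b(A) = (⅔ + 5)*A = 17*A/3)
V(X) = 17/3 (V(X) = (17*X/3)/X = 17/3)
-1/V(-69) = -1/17/3 = -1*3/17 = -3/17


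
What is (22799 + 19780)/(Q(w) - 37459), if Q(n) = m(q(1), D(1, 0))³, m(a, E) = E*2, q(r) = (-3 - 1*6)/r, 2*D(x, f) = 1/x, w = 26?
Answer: -4731/4162 ≈ -1.1367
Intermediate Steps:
D(x, f) = 1/(2*x)
q(r) = -9/r (q(r) = (-3 - 6)/r = -9/r)
m(a, E) = 2*E
Q(n) = 1 (Q(n) = (2*((½)/1))³ = (2*((½)*1))³ = (2*(½))³ = 1³ = 1)
(22799 + 19780)/(Q(w) - 37459) = (22799 + 19780)/(1 - 37459) = 42579/(-37458) = 42579*(-1/37458) = -4731/4162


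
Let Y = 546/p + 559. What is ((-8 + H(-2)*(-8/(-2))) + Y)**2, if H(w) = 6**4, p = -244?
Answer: 489156163609/14884 ≈ 3.2865e+7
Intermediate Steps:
H(w) = 1296
Y = 67925/122 (Y = 546/(-244) + 559 = 546*(-1/244) + 559 = -273/122 + 559 = 67925/122 ≈ 556.76)
((-8 + H(-2)*(-8/(-2))) + Y)**2 = ((-8 + 1296*(-8/(-2))) + 67925/122)**2 = ((-8 + 1296*(-8*(-1/2))) + 67925/122)**2 = ((-8 + 1296*4) + 67925/122)**2 = ((-8 + 5184) + 67925/122)**2 = (5176 + 67925/122)**2 = (699397/122)**2 = 489156163609/14884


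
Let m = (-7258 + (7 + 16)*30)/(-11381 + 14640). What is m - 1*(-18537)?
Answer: 60405515/3259 ≈ 18535.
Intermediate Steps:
m = -6568/3259 (m = (-7258 + 23*30)/3259 = (-7258 + 690)*(1/3259) = -6568*1/3259 = -6568/3259 ≈ -2.0153)
m - 1*(-18537) = -6568/3259 - 1*(-18537) = -6568/3259 + 18537 = 60405515/3259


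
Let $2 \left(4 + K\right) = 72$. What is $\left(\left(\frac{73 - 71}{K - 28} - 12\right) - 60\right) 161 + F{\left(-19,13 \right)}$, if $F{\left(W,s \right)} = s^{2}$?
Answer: $- \frac{22685}{2} \approx -11343.0$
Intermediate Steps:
$K = 32$ ($K = -4 + \frac{1}{2} \cdot 72 = -4 + 36 = 32$)
$\left(\left(\frac{73 - 71}{K - 28} - 12\right) - 60\right) 161 + F{\left(-19,13 \right)} = \left(\left(\frac{73 - 71}{32 - 28} - 12\right) - 60\right) 161 + 13^{2} = \left(\left(\frac{2}{4} - 12\right) - 60\right) 161 + 169 = \left(\left(2 \cdot \frac{1}{4} - 12\right) - 60\right) 161 + 169 = \left(\left(\frac{1}{2} - 12\right) - 60\right) 161 + 169 = \left(- \frac{23}{2} - 60\right) 161 + 169 = \left(- \frac{143}{2}\right) 161 + 169 = - \frac{23023}{2} + 169 = - \frac{22685}{2}$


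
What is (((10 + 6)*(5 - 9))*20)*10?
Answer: -12800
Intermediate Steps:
(((10 + 6)*(5 - 9))*20)*10 = ((16*(-4))*20)*10 = -64*20*10 = -1280*10 = -12800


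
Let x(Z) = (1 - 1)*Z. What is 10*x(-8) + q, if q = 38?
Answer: 38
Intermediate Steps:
x(Z) = 0 (x(Z) = 0*Z = 0)
10*x(-8) + q = 10*0 + 38 = 0 + 38 = 38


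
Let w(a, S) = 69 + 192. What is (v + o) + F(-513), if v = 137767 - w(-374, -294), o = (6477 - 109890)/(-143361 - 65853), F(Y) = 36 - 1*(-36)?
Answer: 9594449035/69738 ≈ 1.3758e+5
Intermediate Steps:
F(Y) = 72 (F(Y) = 36 + 36 = 72)
o = 34471/69738 (o = -103413/(-209214) = -103413*(-1/209214) = 34471/69738 ≈ 0.49429)
w(a, S) = 261
v = 137506 (v = 137767 - 1*261 = 137767 - 261 = 137506)
(v + o) + F(-513) = (137506 + 34471/69738) + 72 = 9589427899/69738 + 72 = 9594449035/69738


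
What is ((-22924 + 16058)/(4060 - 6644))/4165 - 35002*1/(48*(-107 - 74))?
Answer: 23547736033/5843961480 ≈ 4.0294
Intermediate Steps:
((-22924 + 16058)/(4060 - 6644))/4165 - 35002*1/(48*(-107 - 74)) = -6866/(-2584)*(1/4165) - 35002/((-181*48)) = -6866*(-1/2584)*(1/4165) - 35002/(-8688) = (3433/1292)*(1/4165) - 35002*(-1/8688) = 3433/5381180 + 17501/4344 = 23547736033/5843961480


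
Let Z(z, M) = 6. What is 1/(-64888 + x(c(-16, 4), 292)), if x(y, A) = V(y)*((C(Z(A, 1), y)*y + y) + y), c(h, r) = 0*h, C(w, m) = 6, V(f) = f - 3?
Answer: -1/64888 ≈ -1.5411e-5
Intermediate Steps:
V(f) = -3 + f
c(h, r) = 0
x(y, A) = 8*y*(-3 + y) (x(y, A) = (-3 + y)*((6*y + y) + y) = (-3 + y)*(7*y + y) = (-3 + y)*(8*y) = 8*y*(-3 + y))
1/(-64888 + x(c(-16, 4), 292)) = 1/(-64888 + 8*0*(-3 + 0)) = 1/(-64888 + 8*0*(-3)) = 1/(-64888 + 0) = 1/(-64888) = -1/64888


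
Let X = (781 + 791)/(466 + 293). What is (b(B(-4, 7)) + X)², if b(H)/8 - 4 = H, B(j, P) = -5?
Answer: 2250000/64009 ≈ 35.151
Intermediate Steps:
b(H) = 32 + 8*H
X = 524/253 (X = 1572/759 = 1572*(1/759) = 524/253 ≈ 2.0711)
(b(B(-4, 7)) + X)² = ((32 + 8*(-5)) + 524/253)² = ((32 - 40) + 524/253)² = (-8 + 524/253)² = (-1500/253)² = 2250000/64009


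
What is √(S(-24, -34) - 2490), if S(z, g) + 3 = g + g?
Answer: I*√2561 ≈ 50.606*I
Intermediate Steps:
S(z, g) = -3 + 2*g (S(z, g) = -3 + (g + g) = -3 + 2*g)
√(S(-24, -34) - 2490) = √((-3 + 2*(-34)) - 2490) = √((-3 - 68) - 2490) = √(-71 - 2490) = √(-2561) = I*√2561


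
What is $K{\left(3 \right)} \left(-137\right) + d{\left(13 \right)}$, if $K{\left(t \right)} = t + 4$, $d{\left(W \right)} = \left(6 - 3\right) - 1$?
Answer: $-957$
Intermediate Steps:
$d{\left(W \right)} = 2$ ($d{\left(W \right)} = 3 - 1 = 2$)
$K{\left(t \right)} = 4 + t$
$K{\left(3 \right)} \left(-137\right) + d{\left(13 \right)} = \left(4 + 3\right) \left(-137\right) + 2 = 7 \left(-137\right) + 2 = -959 + 2 = -957$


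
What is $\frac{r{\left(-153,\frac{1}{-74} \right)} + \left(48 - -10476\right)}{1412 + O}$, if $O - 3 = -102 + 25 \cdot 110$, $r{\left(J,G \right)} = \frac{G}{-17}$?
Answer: $\frac{13239193}{5111254} \approx 2.5902$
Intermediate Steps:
$r{\left(J,G \right)} = - \frac{G}{17}$ ($r{\left(J,G \right)} = G \left(- \frac{1}{17}\right) = - \frac{G}{17}$)
$O = 2651$ ($O = 3 + \left(-102 + 25 \cdot 110\right) = 3 + \left(-102 + 2750\right) = 3 + 2648 = 2651$)
$\frac{r{\left(-153,\frac{1}{-74} \right)} + \left(48 - -10476\right)}{1412 + O} = \frac{- \frac{1}{17 \left(-74\right)} + \left(48 - -10476\right)}{1412 + 2651} = \frac{\left(- \frac{1}{17}\right) \left(- \frac{1}{74}\right) + \left(48 + 10476\right)}{4063} = \left(\frac{1}{1258} + 10524\right) \frac{1}{4063} = \frac{13239193}{1258} \cdot \frac{1}{4063} = \frac{13239193}{5111254}$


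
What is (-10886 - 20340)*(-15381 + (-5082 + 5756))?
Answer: 459240782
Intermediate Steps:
(-10886 - 20340)*(-15381 + (-5082 + 5756)) = -31226*(-15381 + 674) = -31226*(-14707) = 459240782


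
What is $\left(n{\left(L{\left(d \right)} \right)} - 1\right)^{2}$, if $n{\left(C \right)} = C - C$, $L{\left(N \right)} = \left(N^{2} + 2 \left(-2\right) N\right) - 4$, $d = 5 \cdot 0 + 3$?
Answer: $1$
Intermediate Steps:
$d = 3$ ($d = 0 + 3 = 3$)
$L{\left(N \right)} = -4 + N^{2} - 4 N$ ($L{\left(N \right)} = \left(N^{2} - 4 N\right) - 4 = -4 + N^{2} - 4 N$)
$n{\left(C \right)} = 0$
$\left(n{\left(L{\left(d \right)} \right)} - 1\right)^{2} = \left(0 - 1\right)^{2} = \left(-1\right)^{2} = 1$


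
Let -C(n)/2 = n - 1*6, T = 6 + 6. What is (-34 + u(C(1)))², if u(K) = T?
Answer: 484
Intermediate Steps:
T = 12
C(n) = 12 - 2*n (C(n) = -2*(n - 1*6) = -2*(n - 6) = -2*(-6 + n) = 12 - 2*n)
u(K) = 12
(-34 + u(C(1)))² = (-34 + 12)² = (-22)² = 484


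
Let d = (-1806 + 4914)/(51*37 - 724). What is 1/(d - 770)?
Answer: -1163/892402 ≈ -0.0013032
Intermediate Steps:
d = 3108/1163 (d = 3108/(1887 - 724) = 3108/1163 ≈ 2.6724)
1/(d - 770) = 1/(3108/1163 - 770) = 1/(-892402/1163) = -1163/892402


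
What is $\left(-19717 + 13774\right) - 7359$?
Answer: $-13302$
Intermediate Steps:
$\left(-19717 + 13774\right) - 7359 = -5943 - 7359 = -13302$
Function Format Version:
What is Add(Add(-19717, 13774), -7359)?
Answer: -13302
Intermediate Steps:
Add(Add(-19717, 13774), -7359) = Add(-5943, -7359) = -13302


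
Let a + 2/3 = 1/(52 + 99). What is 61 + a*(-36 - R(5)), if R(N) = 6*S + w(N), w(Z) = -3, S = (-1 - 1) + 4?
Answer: 13696/151 ≈ 90.702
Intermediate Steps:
S = 2 (S = -2 + 4 = 2)
R(N) = 9 (R(N) = 6*2 - 3 = 12 - 3 = 9)
a = -299/453 (a = -2/3 + 1/(52 + 99) = -2/3 + 1/151 = -299/453 ≈ -0.66004)
61 + a*(-36 - R(5)) = 61 - 299*(-36 - 1*9)/453 = 61 - 299*(-36 - 9)/453 = 61 - 299/453*(-45) = 61 + 4485/151 = 13696/151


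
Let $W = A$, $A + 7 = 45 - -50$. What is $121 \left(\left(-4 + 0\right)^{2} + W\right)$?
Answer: $12584$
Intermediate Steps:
$A = 88$ ($A = -7 + \left(45 - -50\right) = -7 + \left(45 + 50\right) = -7 + 95 = 88$)
$W = 88$
$121 \left(\left(-4 + 0\right)^{2} + W\right) = 121 \left(\left(-4 + 0\right)^{2} + 88\right) = 121 \left(\left(-4\right)^{2} + 88\right) = 121 \left(16 + 88\right) = 121 \cdot 104 = 12584$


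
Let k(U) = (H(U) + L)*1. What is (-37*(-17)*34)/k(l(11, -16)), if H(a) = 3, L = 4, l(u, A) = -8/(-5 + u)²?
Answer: 21386/7 ≈ 3055.1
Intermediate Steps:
l(u, A) = -8/(-5 + u)²
k(U) = 7 (k(U) = (3 + 4)*1 = 7*1 = 7)
(-37*(-17)*34)/k(l(11, -16)) = (-37*(-17)*34)/7 = (629*34)*(⅐) = 21386*(⅐) = 21386/7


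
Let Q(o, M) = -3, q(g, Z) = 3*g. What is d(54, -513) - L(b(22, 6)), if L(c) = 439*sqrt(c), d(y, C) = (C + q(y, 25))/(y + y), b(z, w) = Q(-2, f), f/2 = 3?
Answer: -13/4 - 439*I*sqrt(3) ≈ -3.25 - 760.37*I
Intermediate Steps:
f = 6 (f = 2*3 = 6)
b(z, w) = -3
d(y, C) = (C + 3*y)/(2*y) (d(y, C) = (C + 3*y)/(y + y) = (C + 3*y)/((2*y)) = (C + 3*y)*(1/(2*y)) = (C + 3*y)/(2*y))
d(54, -513) - L(b(22, 6)) = (1/2)*(-513 + 3*54)/54 - 439*sqrt(-3) = (1/2)*(1/54)*(-513 + 162) - 439*I*sqrt(3) = (1/2)*(1/54)*(-351) - 439*I*sqrt(3) = -13/4 - 439*I*sqrt(3)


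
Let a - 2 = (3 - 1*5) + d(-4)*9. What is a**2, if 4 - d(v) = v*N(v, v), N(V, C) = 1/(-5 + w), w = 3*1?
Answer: 324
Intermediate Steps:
w = 3
N(V, C) = -1/2 (N(V, C) = 1/(-5 + 3) = 1/(-2) = -1/2)
d(v) = 4 + v/2 (d(v) = 4 - v*(-1)/2 = 4 - (-1)*v/2 = 4 + v/2)
a = 18 (a = 2 + ((3 - 1*5) + (4 + (1/2)*(-4))*9) = 2 + ((3 - 5) + (4 - 2)*9) = 2 + (-2 + 2*9) = 2 + (-2 + 18) = 2 + 16 = 18)
a**2 = 18**2 = 324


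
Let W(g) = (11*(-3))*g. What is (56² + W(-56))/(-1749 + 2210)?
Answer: 4984/461 ≈ 10.811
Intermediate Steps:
W(g) = -33*g
(56² + W(-56))/(-1749 + 2210) = (56² - 33*(-56))/(-1749 + 2210) = (3136 + 1848)/461 = 4984*(1/461) = 4984/461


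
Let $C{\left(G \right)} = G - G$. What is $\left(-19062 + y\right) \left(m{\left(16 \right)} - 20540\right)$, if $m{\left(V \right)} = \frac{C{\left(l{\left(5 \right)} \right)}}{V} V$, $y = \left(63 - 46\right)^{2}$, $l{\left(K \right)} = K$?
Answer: $385597420$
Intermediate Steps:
$C{\left(G \right)} = 0$
$y = 289$ ($y = 17^{2} = 289$)
$m{\left(V \right)} = 0$ ($m{\left(V \right)} = \frac{0}{V} V = 0 V = 0$)
$\left(-19062 + y\right) \left(m{\left(16 \right)} - 20540\right) = \left(-19062 + 289\right) \left(0 - 20540\right) = \left(-18773\right) \left(-20540\right) = 385597420$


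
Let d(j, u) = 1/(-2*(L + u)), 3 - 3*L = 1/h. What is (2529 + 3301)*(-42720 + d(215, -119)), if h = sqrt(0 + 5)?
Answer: -156054246471750/626579 - 8745*sqrt(5)/626579 ≈ -2.4906e+8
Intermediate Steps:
h = sqrt(5) ≈ 2.2361
L = 1 - sqrt(5)/15 (L = 1 - sqrt(5)/5/3 = 1 - sqrt(5)/15 ≈ 0.85093)
d(j, u) = 1/(-2 - 2*u + 2*sqrt(5)/15) (d(j, u) = 1/(-2*((1 - sqrt(5)/15) + u)) = 1/(-2*(1 + u - sqrt(5)/15)) = 1/(-2 - 2*u + 2*sqrt(5)/15))
(2529 + 3301)*(-42720 + d(215, -119)) = (2529 + 3301)*(-42720 - 15/(30 - 2*sqrt(5) + 30*(-119))) = 5830*(-42720 - 15/(30 - 2*sqrt(5) - 3570)) = 5830*(-42720 - 15/(-3540 - 2*sqrt(5))) = -249057600 - 87450/(-3540 - 2*sqrt(5))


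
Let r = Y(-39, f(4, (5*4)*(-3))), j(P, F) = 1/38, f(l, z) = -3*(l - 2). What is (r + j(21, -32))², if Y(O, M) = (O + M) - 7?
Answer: 3900625/1444 ≈ 2701.3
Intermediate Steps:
f(l, z) = 6 - 3*l (f(l, z) = -3*(-2 + l) = 6 - 3*l)
j(P, F) = 1/38
Y(O, M) = -7 + M + O (Y(O, M) = (M + O) - 7 = -7 + M + O)
r = -52 (r = -7 + (6 - 3*4) - 39 = -7 + (6 - 12) - 39 = -7 - 6 - 39 = -52)
(r + j(21, -32))² = (-52 + 1/38)² = (-1975/38)² = 3900625/1444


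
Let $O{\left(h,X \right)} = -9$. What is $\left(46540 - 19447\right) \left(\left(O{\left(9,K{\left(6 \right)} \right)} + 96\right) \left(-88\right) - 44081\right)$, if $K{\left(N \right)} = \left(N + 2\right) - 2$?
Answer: $-1401710541$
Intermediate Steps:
$K{\left(N \right)} = N$ ($K{\left(N \right)} = \left(2 + N\right) - 2 = N$)
$\left(46540 - 19447\right) \left(\left(O{\left(9,K{\left(6 \right)} \right)} + 96\right) \left(-88\right) - 44081\right) = \left(46540 - 19447\right) \left(\left(-9 + 96\right) \left(-88\right) - 44081\right) = 27093 \left(87 \left(-88\right) - 44081\right) = 27093 \left(-7656 - 44081\right) = 27093 \left(-51737\right) = -1401710541$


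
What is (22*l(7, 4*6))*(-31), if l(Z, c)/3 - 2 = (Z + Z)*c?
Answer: -691548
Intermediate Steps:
l(Z, c) = 6 + 6*Z*c (l(Z, c) = 6 + 3*((Z + Z)*c) = 6 + 3*((2*Z)*c) = 6 + 3*(2*Z*c) = 6 + 6*Z*c)
(22*l(7, 4*6))*(-31) = (22*(6 + 6*7*(4*6)))*(-31) = (22*(6 + 6*7*24))*(-31) = (22*(6 + 1008))*(-31) = (22*1014)*(-31) = 22308*(-31) = -691548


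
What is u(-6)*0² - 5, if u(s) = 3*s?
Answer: -5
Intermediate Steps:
u(-6)*0² - 5 = (3*(-6))*0² - 5 = -18*0 - 5 = 0 - 5 = -5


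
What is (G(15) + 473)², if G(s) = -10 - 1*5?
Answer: 209764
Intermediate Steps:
G(s) = -15 (G(s) = -10 - 5 = -15)
(G(15) + 473)² = (-15 + 473)² = 458² = 209764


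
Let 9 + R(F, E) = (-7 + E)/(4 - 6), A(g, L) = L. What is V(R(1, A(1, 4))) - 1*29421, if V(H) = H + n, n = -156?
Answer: -59169/2 ≈ -29585.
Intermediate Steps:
R(F, E) = -11/2 - E/2 (R(F, E) = -9 + (-7 + E)/(4 - 6) = -9 + (-7 + E)/(-2) = -9 + (-7 + E)*(-½) = -9 + (7/2 - E/2) = -11/2 - E/2)
V(H) = -156 + H (V(H) = H - 156 = -156 + H)
V(R(1, A(1, 4))) - 1*29421 = (-156 + (-11/2 - ½*4)) - 1*29421 = (-156 + (-11/2 - 2)) - 29421 = (-156 - 15/2) - 29421 = -327/2 - 29421 = -59169/2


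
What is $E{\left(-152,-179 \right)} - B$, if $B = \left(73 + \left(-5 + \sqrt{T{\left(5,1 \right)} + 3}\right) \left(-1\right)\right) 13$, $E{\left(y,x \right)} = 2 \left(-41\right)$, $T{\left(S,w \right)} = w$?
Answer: $-1070$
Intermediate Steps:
$E{\left(y,x \right)} = -82$
$B = 988$ ($B = \left(73 + \left(-5 + \sqrt{1 + 3}\right) \left(-1\right)\right) 13 = \left(73 + \left(-5 + \sqrt{4}\right) \left(-1\right)\right) 13 = \left(73 + \left(-5 + 2\right) \left(-1\right)\right) 13 = \left(73 - -3\right) 13 = \left(73 + 3\right) 13 = 76 \cdot 13 = 988$)
$E{\left(-152,-179 \right)} - B = -82 - 988 = -1070$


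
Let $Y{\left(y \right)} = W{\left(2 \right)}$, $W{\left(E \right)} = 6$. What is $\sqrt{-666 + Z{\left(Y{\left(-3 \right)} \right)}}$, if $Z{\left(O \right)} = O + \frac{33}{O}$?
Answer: $\frac{i \sqrt{2618}}{2} \approx 25.583 i$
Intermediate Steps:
$Y{\left(y \right)} = 6$
$\sqrt{-666 + Z{\left(Y{\left(-3 \right)} \right)}} = \sqrt{-666 + \left(6 + \frac{33}{6}\right)} = \sqrt{-666 + \left(6 + 33 \cdot \frac{1}{6}\right)} = \sqrt{-666 + \left(6 + \frac{11}{2}\right)} = \sqrt{-666 + \frac{23}{2}} = \sqrt{- \frac{1309}{2}} = \frac{i \sqrt{2618}}{2}$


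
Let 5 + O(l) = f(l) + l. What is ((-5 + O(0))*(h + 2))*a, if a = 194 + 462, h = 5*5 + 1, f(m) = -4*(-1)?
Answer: -110208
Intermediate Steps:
f(m) = 4
O(l) = -1 + l (O(l) = -5 + (4 + l) = -1 + l)
h = 26 (h = 25 + 1 = 26)
a = 656
((-5 + O(0))*(h + 2))*a = ((-5 + (-1 + 0))*(26 + 2))*656 = ((-5 - 1)*28)*656 = -6*28*656 = -168*656 = -110208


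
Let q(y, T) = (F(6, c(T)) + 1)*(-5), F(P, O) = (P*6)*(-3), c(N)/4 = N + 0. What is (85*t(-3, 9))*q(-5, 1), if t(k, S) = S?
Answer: 409275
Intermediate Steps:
c(N) = 4*N (c(N) = 4*(N + 0) = 4*N)
F(P, O) = -18*P (F(P, O) = (6*P)*(-3) = -18*P)
q(y, T) = 535 (q(y, T) = (-18*6 + 1)*(-5) = (-108 + 1)*(-5) = -107*(-5) = 535)
(85*t(-3, 9))*q(-5, 1) = (85*9)*535 = 765*535 = 409275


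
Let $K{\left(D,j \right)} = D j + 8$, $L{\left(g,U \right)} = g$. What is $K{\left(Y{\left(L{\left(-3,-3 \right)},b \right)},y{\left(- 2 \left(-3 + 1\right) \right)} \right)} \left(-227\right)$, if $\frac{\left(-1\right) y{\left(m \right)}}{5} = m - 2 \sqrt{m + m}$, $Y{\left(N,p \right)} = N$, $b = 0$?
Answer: $-15436 + 13620 \sqrt{2} \approx 3825.6$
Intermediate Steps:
$y{\left(m \right)} = - 5 m + 10 \sqrt{2} \sqrt{m}$ ($y{\left(m \right)} = - 5 \left(m - 2 \sqrt{m + m}\right) = - 5 \left(m - 2 \sqrt{2 m}\right) = - 5 \left(m - 2 \sqrt{2} \sqrt{m}\right) = - 5 m + 10 \sqrt{2} \sqrt{m}$)
$K{\left(D,j \right)} = 8 + D j$
$K{\left(Y{\left(L{\left(-3,-3 \right)},b \right)},y{\left(- 2 \left(-3 + 1\right) \right)} \right)} \left(-227\right) = \left(8 - 3 \left(- 5 \left(- 2 \left(-3 + 1\right)\right) + 10 \sqrt{2} \sqrt{- 2 \left(-3 + 1\right)}\right)\right) \left(-227\right) = \left(8 - 3 \left(- 5 \left(\left(-2\right) \left(-2\right)\right) + 10 \sqrt{2} \sqrt{\left(-2\right) \left(-2\right)}\right)\right) \left(-227\right) = \left(8 - 3 \left(\left(-5\right) 4 + 10 \sqrt{2} \sqrt{4}\right)\right) \left(-227\right) = \left(8 - 3 \left(-20 + 10 \sqrt{2} \cdot 2\right)\right) \left(-227\right) = \left(8 - 3 \left(-20 + 20 \sqrt{2}\right)\right) \left(-227\right) = \left(8 + \left(60 - 60 \sqrt{2}\right)\right) \left(-227\right) = \left(68 - 60 \sqrt{2}\right) \left(-227\right) = -15436 + 13620 \sqrt{2}$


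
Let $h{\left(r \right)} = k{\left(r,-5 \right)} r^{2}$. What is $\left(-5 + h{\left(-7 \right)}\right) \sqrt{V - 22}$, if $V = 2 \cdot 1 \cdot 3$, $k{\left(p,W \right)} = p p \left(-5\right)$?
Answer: $- 48040 i \approx - 48040.0 i$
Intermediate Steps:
$k{\left(p,W \right)} = - 5 p^{2}$ ($k{\left(p,W \right)} = p^{2} \left(-5\right) = - 5 p^{2}$)
$V = 6$ ($V = 2 \cdot 3 = 6$)
$h{\left(r \right)} = - 5 r^{4}$ ($h{\left(r \right)} = - 5 r^{2} r^{2} = - 5 r^{4}$)
$\left(-5 + h{\left(-7 \right)}\right) \sqrt{V - 22} = \left(-5 - 5 \left(-7\right)^{4}\right) \sqrt{6 - 22} = \left(-5 - 12005\right) \sqrt{-16} = \left(-5 - 12005\right) 4 i = - 12010 \cdot 4 i = - 48040 i$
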